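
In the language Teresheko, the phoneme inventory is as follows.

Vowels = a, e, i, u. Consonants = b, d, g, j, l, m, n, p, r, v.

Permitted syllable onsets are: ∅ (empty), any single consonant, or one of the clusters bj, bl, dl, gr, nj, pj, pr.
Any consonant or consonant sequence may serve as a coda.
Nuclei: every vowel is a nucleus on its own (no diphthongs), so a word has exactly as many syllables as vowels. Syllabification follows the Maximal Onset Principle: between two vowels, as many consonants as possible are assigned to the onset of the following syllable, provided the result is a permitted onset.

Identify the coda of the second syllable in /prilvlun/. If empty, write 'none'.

n

Nuclei (vowels): i, u → 2 syllables.
Between /i/ (V1) and /u/ (V2): cluster /lvl/ — the longest permitted-onset suffix is /l/; onset = /l/, preceding coda = /lv/.
Putting it together: prilv.lun.
Syllable 2 is /lun/: onset /l/, nucleus /u/, coda /n/.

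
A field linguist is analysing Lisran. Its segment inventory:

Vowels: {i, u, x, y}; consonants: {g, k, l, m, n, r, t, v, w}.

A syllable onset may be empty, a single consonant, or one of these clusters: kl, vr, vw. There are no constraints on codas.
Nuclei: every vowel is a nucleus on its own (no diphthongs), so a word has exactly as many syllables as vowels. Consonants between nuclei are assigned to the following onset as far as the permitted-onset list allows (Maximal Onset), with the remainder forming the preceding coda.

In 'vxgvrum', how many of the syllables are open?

0

Nuclei (vowels): x, u → 2 syllables.
V1 /x/ – V2 /u/: /gvr/; trying suffixes from longest down, /vr/ is the first permitted one, so coda /g/ | onset /vr/.
So the parse is vxg.vrum.
Classifying each syllable: /vxg/ (closed), /vrum/ (closed).
Open syllables: 0.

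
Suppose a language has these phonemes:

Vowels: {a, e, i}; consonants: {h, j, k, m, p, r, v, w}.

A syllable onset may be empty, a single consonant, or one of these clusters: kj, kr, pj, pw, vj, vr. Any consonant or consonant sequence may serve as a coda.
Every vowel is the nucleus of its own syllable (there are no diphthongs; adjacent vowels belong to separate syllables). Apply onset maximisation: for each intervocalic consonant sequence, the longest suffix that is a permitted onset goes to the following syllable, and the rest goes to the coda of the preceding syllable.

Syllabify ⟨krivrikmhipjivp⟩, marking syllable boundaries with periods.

The vowels are i, i, i, i — 4 nuclei, so 4 syllables.
V1 /i/ – V2 /i/: /vr/ is a licit onset in full, so it all attaches to the next syllable.
V2 /i/ – V3 /i/: cluster /kmh/ — the longest permitted-onset suffix is /h/; onset = /h/, preceding coda = /km/.
V3 /i/ – V4 /i/: /pj/ — entire cluster is a permitted onset → onset /pj/, coda ∅.

kri.vrikm.hi.pjivp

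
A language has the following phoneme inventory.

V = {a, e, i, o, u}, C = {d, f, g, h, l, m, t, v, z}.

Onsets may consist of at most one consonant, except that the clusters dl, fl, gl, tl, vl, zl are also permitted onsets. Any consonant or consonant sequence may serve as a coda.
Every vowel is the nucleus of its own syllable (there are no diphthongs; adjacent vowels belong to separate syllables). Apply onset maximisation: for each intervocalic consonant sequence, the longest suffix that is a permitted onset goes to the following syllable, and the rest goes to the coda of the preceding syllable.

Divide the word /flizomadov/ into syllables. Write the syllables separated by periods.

Nuclei (vowels): i, o, a, o → 4 syllables.
Between /i/ (V1) and /o/ (V2): /z/ is a single consonant, so it becomes the next onset.
Between /o/ (V2) and /a/ (V3): /m/ → onset of the next syllable (single consonants are always licit onsets).
Between /a/ (V3) and /o/ (V4): just /d/ — single C goes to the following onset.

fli.zo.ma.dov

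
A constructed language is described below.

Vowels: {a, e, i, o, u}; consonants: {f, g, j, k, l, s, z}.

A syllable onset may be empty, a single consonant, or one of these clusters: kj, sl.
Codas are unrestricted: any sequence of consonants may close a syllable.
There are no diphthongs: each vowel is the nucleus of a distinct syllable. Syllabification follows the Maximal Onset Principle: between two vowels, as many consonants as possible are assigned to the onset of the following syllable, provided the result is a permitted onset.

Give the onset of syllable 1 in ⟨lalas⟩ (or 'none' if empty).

Nuclei (vowels): a, a → 2 syllables.
σ1/σ2 boundary: /l/ → onset of the next syllable (single consonants are always licit onsets).
Result: la.las.
Syllable 1 is /la/: onset /l/, nucleus /a/, coda ∅.

l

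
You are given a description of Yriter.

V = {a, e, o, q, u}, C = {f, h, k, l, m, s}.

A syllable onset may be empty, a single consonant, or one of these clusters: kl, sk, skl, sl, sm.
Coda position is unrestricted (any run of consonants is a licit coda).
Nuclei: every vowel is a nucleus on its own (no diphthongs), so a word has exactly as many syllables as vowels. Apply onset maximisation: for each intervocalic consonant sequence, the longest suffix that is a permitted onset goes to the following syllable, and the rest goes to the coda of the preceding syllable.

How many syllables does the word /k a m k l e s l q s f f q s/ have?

4

The vowels are a, e, q, q — 4 nuclei, so 4 syllables.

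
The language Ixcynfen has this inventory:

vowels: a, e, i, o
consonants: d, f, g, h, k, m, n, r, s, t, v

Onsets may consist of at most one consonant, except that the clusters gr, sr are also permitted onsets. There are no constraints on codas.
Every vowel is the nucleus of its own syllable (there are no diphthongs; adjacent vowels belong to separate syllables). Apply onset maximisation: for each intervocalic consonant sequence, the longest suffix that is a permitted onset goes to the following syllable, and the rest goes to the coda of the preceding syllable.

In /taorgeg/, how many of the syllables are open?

1

Nuclei (vowels): a, o, e → 3 syllables.
σ1/σ2 boundary: nothing intervenes; syllable break is V.V.
σ2/σ3 boundary: /rg/ — longest licit onset from the right is /g/, leaving /r/ as coda.
Syllabification: ta.or.geg.
Classifying each syllable: /ta/ (open), /or/ (closed), /geg/ (closed).
Open syllables: 1.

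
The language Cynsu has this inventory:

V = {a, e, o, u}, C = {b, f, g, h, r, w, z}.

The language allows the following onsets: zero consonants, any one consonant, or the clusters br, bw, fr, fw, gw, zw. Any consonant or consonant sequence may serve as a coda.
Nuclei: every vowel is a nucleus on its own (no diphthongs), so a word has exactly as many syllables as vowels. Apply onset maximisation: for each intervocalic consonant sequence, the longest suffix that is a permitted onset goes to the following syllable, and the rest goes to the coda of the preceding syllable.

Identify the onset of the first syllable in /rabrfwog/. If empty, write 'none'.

The vowels are a, o — 2 nuclei, so 2 syllables.
Between /a/ (V1) and /o/ (V2): /brfw/ — longest licit onset from the right is /fw/, leaving /br/ as coda.
Result: rabr.fwog.
Syllable 1 is /rabr/: onset /r/, nucleus /a/, coda /br/.

r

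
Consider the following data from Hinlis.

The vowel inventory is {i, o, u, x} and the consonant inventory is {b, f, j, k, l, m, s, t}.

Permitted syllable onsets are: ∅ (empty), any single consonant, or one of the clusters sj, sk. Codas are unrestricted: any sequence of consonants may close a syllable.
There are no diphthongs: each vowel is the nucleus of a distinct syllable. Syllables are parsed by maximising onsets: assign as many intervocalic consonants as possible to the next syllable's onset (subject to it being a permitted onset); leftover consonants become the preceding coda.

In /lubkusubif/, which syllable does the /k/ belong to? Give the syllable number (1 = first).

2

Vowels present: u, u, u, i; each is a nucleus, giving 4 syllables.
V1 /u/ – V2 /u/: cluster /bk/ — the longest permitted-onset suffix is /k/; onset = /k/, preceding coda = /b/.
V2 /u/ – V3 /u/: /s/ is a single consonant, so it becomes the next onset.
V3 /u/ – V4 /i/: just /b/ — single C goes to the following onset.
Result: lub.ku.su.bif.
The /k/ is in the onset of syllable 2 (/ku/).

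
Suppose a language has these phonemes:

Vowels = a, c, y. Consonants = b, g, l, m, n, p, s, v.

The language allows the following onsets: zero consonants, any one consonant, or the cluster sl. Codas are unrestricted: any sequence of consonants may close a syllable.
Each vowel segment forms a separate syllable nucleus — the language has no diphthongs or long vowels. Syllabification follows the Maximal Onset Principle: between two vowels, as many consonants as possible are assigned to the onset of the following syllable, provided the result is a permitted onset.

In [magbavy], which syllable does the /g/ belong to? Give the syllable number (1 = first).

1

Vowels present: a, a, y; each is a nucleus, giving 3 syllables.
/a…a/ gap (V1→V2): /gb/; trying suffixes from longest down, /b/ is the first permitted one, so coda /g/ | onset /b/.
/a…y/ gap (V2→V3): just /v/ — single C goes to the following onset.
Result: mag.ba.vy.
The /g/ is in the coda of syllable 1 (/mag/).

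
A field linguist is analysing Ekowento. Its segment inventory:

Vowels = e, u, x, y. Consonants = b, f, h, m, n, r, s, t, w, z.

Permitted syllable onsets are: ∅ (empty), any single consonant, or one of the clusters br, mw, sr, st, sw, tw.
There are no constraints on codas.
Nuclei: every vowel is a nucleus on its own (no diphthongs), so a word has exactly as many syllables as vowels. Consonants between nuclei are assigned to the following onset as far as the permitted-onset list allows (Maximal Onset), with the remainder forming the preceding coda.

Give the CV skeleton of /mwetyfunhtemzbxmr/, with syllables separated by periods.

The vowels are e, y, u, e, x — 5 nuclei, so 5 syllables.
Between /e/ (V1) and /y/ (V2): /t/ → onset of the next syllable (single consonants are always licit onsets).
Between /y/ (V2) and /u/ (V3): just /f/ — single C goes to the following onset.
Between /u/ (V3) and /e/ (V4): /nht/; trying suffixes from longest down, /t/ is the first permitted one, so coda /nh/ | onset /t/.
Between /e/ (V4) and /x/ (V5): /mzb/ — longest licit onset from the right is /b/, leaving /mz/ as coda.
Result: mwe.ty.funh.temz.bxmr.
Mapping each syllable to C/V: /mwe/ → CCV, /ty/ → CV, /funh/ → CVCC, /temz/ → CVCC, /bxmr/ → CVCC.

CCV.CV.CVCC.CVCC.CVCC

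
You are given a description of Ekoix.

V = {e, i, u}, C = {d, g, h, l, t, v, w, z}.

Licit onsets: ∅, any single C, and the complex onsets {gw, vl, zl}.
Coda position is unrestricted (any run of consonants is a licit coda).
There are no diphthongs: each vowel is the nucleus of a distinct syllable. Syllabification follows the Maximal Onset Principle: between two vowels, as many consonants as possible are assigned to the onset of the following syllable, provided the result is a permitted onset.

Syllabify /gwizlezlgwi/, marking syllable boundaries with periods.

gwi.zlezl.gwi

Nuclei (vowels): i, e, i → 3 syllables.
σ1/σ2 boundary: /zl/ — entire cluster is a permitted onset → onset /zl/, coda ∅.
σ2/σ3 boundary: /zlgw/ splits as /zl/ + /gw/ (/gw/ is the longest suffix that is a licit onset).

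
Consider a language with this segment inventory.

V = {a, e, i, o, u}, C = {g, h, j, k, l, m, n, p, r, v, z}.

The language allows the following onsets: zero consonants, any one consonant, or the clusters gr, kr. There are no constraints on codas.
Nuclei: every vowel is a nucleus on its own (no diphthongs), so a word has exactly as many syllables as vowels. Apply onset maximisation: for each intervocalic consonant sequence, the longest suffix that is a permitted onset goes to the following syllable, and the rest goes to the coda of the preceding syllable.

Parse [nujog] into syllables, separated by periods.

nu.jog

Vowels present: u, o; each is a nucleus, giving 2 syllables.
V1 /u/ – V2 /o/: /j/ → onset of the next syllable (single consonants are always licit onsets).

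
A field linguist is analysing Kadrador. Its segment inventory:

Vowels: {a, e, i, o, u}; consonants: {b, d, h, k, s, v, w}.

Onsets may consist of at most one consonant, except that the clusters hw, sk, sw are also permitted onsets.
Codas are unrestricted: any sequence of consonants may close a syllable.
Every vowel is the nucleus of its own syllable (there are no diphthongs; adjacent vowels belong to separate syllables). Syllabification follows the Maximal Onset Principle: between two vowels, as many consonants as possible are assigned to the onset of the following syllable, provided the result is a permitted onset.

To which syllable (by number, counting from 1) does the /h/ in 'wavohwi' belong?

3

The vowels are a, o, i — 3 nuclei, so 3 syllables.
Between /a/ (V1) and /o/ (V2): just /v/ — single C goes to the following onset.
Between /o/ (V2) and /i/ (V3): /hw/ — entire cluster is a permitted onset → onset /hw/, coda ∅.
So the parse is wa.vo.hwi.
The /h/ is in the onset of syllable 3 (/hwi/).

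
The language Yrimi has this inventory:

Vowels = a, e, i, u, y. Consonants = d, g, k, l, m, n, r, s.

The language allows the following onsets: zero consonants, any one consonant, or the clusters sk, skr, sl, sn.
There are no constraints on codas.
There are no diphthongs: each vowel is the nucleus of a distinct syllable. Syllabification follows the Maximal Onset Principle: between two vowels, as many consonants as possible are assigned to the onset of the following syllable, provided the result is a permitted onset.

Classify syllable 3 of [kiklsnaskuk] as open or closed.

Vowels present: i, a, u; each is a nucleus, giving 3 syllables.
/i…a/ gap (V1→V2): /klsn/; trying suffixes from longest down, /sn/ is the first permitted one, so coda /kl/ | onset /sn/.
/a…u/ gap (V2→V3): /sk/ is a licit onset in full, so it all attaches to the next syllable.
Putting it together: kikl.sna.skuk.
Syllable 3 is /skuk/ with coda /k/, so it is closed.

closed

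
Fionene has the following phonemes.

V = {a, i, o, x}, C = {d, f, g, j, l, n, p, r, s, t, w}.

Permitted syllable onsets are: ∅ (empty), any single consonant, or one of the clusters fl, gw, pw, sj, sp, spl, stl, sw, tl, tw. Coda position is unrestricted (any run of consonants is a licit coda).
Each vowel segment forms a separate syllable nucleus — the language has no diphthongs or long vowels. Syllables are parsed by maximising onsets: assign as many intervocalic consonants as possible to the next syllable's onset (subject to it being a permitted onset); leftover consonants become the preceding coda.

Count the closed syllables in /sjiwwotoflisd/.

2

Nuclei (vowels): i, o, o, i → 4 syllables.
Between /i/ (V1) and /o/ (V2): /ww/; trying suffixes from longest down, /w/ is the first permitted one, so coda /w/ | onset /w/.
Between /o/ (V2) and /o/ (V3): /t/ → onset of the next syllable (single consonants are always licit onsets).
Between /o/ (V3) and /i/ (V4): cluster /fl/ — /fl/ is itself a permitted onset, so the whole cluster goes right; preceding coda = ∅.
Result: sjiw.wo.to.flisd.
Classifying each syllable: /sjiw/ (closed), /wo/ (open), /to/ (open), /flisd/ (closed).
Closed syllables: 2.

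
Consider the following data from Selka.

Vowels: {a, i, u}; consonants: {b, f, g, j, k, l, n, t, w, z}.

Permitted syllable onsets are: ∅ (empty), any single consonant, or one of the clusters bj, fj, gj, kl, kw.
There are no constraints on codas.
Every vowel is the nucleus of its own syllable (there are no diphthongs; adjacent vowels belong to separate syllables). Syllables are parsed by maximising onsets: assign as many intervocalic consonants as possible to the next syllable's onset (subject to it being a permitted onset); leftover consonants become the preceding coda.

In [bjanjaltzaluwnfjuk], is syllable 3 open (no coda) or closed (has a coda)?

Vowels present: a, a, a, u, u; each is a nucleus, giving 5 syllables.
V1 /a/ – V2 /a/: /nj/ — longest licit onset from the right is /j/, leaving /n/ as coda.
V2 /a/ – V3 /a/: /ltz/; trying suffixes from longest down, /z/ is the first permitted one, so coda /lt/ | onset /z/.
V3 /a/ – V4 /u/: /l/ is a single consonant, so it becomes the next onset.
V4 /u/ – V5 /u/: cluster /wnfj/ — the longest permitted-onset suffix is /fj/; onset = /fj/, preceding coda = /wn/.
Result: bjan.jalt.za.luwn.fjuk.
Syllable 3 is /za/; it ends in its nucleus with no coda, so it is open.

open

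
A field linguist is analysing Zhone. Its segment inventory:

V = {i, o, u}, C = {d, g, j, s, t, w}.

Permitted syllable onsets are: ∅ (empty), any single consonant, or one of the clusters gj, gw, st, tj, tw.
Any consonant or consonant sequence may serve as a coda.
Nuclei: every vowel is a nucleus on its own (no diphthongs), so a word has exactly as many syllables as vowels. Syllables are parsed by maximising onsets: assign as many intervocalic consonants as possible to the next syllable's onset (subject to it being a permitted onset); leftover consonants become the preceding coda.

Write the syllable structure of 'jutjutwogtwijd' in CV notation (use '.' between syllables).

Vowels present: u, u, o, i; each is a nucleus, giving 4 syllables.
σ1/σ2 boundary: cluster /tj/ — /tj/ is itself a permitted onset, so the whole cluster goes right; preceding coda = ∅.
σ2/σ3 boundary: /tw/ — entire cluster is a permitted onset → onset /tw/, coda ∅.
σ3/σ4 boundary: cluster /gtw/ — the longest permitted-onset suffix is /tw/; onset = /tw/, preceding coda = /g/.
So the parse is ju.tju.twog.twijd.
Mapping each syllable to C/V: /ju/ → CV, /tju/ → CCV, /twog/ → CCVC, /twijd/ → CCVCC.

CV.CCV.CCVC.CCVCC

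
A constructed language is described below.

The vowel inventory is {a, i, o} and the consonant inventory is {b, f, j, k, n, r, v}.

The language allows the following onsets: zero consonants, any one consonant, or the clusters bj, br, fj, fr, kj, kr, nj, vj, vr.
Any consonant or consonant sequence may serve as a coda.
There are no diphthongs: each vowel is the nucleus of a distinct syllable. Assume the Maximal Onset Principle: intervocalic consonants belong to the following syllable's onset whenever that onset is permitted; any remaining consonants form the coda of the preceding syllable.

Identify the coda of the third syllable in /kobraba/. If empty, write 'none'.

none

Nuclei (vowels): o, a, a → 3 syllables.
Between /o/ (V1) and /a/ (V2): /br/ — entire cluster is a permitted onset → onset /br/, coda ∅.
Between /a/ (V2) and /a/ (V3): just /b/ — single C goes to the following onset.
So the parse is ko.bra.ba.
Syllable 3 is /ba/: onset /b/, nucleus /a/, coda ∅.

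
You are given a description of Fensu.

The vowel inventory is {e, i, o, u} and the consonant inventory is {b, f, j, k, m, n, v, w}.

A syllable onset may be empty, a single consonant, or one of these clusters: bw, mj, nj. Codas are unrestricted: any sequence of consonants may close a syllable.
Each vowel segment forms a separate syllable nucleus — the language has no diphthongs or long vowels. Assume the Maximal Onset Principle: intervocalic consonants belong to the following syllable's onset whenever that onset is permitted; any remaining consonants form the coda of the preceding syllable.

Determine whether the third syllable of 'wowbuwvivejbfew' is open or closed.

Nuclei (vowels): o, u, i, e, e → 5 syllables.
σ1/σ2 boundary: /wb/; trying suffixes from longest down, /b/ is the first permitted one, so coda /w/ | onset /b/.
σ2/σ3 boundary: /wv/ splits as /w/ + /v/ (/v/ is the longest suffix that is a licit onset).
σ3/σ4 boundary: just /v/ — single C goes to the following onset.
σ4/σ5 boundary: /jbf/ splits as /jb/ + /f/ (/f/ is the longest suffix that is a licit onset).
Syllabification: wow.buw.vi.vejb.few.
Syllable 3 is /vi/; it ends in its nucleus with no coda, so it is open.

open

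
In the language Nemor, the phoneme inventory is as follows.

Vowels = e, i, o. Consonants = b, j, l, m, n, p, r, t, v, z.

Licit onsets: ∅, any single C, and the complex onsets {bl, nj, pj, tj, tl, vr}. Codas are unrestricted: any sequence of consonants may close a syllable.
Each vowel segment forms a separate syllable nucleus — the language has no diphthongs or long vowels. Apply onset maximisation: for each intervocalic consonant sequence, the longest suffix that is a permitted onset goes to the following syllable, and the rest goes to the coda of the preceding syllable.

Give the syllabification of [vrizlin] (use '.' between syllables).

Nuclei (vowels): i, i → 2 syllables.
σ1/σ2 boundary: /zl/ splits as /z/ + /l/ (/l/ is the longest suffix that is a licit onset).

vriz.lin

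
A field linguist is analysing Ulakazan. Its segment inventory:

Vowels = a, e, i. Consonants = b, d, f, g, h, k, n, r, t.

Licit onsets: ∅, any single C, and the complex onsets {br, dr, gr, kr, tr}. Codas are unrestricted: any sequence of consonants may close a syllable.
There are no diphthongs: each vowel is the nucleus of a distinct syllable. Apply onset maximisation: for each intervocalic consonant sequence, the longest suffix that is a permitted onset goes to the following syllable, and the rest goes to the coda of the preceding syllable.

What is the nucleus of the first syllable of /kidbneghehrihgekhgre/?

i

The vowels are i, e, e, i, e, e — 6 nuclei, so 6 syllables.
The first nucleus (vowel 1 from the left) is /i/.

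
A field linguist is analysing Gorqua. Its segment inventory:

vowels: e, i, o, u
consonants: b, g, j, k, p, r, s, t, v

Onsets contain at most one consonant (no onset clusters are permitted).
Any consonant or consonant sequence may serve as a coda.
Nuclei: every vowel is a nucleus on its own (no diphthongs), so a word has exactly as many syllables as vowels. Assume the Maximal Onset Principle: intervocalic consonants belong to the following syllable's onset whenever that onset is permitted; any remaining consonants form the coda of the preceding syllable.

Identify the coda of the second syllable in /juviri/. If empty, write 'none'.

none

The vowels are u, i, i — 3 nuclei, so 3 syllables.
σ1/σ2 boundary: /v/ → onset of the next syllable (single consonants are always licit onsets).
σ2/σ3 boundary: /r/ is a single consonant, so it becomes the next onset.
Putting it together: ju.vi.ri.
Syllable 2 is /vi/: onset /v/, nucleus /i/, coda ∅.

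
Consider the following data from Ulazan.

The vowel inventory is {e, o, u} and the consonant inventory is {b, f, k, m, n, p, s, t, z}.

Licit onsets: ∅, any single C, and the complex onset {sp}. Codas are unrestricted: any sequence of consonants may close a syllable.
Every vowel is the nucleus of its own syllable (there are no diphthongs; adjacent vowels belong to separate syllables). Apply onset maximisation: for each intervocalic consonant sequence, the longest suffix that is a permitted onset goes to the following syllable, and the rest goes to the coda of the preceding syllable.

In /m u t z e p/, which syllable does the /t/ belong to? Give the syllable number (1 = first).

1

The vowels are u, e — 2 nuclei, so 2 syllables.
σ1/σ2 boundary: /tz/ splits as /t/ + /z/ (/z/ is the longest suffix that is a licit onset).
Putting it together: mut.zep.
The /t/ is in the coda of syllable 1 (/mut/).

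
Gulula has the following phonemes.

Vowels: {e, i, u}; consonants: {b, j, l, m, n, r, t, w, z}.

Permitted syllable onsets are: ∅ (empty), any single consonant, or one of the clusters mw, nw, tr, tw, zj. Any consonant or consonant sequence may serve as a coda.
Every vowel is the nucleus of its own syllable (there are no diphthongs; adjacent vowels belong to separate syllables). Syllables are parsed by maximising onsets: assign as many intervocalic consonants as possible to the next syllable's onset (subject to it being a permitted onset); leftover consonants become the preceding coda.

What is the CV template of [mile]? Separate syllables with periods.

The vowels are i, e — 2 nuclei, so 2 syllables.
V1 /i/ – V2 /e/: /l/ is a single consonant, so it becomes the next onset.
Putting it together: mi.le.
Mapping each syllable to C/V: /mi/ → CV, /le/ → CV.

CV.CV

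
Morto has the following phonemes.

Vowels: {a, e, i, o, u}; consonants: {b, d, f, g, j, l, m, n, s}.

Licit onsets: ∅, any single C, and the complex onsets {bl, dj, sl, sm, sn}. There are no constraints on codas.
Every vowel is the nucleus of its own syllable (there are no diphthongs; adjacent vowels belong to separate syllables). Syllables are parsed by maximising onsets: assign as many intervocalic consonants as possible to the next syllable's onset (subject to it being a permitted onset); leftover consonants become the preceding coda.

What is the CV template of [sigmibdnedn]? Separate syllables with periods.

CVC.CVCC.CVCC

The vowels are i, i, e — 3 nuclei, so 3 syllables.
σ1/σ2 boundary: /gm/; trying suffixes from longest down, /m/ is the first permitted one, so coda /g/ | onset /m/.
σ2/σ3 boundary: /bdn/ — longest licit onset from the right is /n/, leaving /bd/ as coda.
Result: sig.mibd.nedn.
Mapping each syllable to C/V: /sig/ → CVC, /mibd/ → CVCC, /nedn/ → CVCC.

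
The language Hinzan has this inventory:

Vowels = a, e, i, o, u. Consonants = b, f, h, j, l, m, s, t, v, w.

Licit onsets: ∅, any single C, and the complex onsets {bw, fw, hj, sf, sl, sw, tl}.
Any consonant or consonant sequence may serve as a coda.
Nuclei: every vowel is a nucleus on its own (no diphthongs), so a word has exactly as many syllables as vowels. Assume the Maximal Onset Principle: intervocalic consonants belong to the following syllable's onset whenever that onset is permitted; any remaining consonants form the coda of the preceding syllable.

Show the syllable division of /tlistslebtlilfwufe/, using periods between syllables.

Nuclei (vowels): i, e, i, u, e → 5 syllables.
Between /i/ (V1) and /e/ (V2): /stsl/ splits as /st/ + /sl/ (/sl/ is the longest suffix that is a licit onset).
Between /e/ (V2) and /i/ (V3): /btl/ — longest licit onset from the right is /tl/, leaving /b/ as coda.
Between /i/ (V3) and /u/ (V4): /lfw/ — longest licit onset from the right is /fw/, leaving /l/ as coda.
Between /u/ (V4) and /e/ (V5): /f/ is a single consonant, so it becomes the next onset.

tlist.sleb.tlil.fwu.fe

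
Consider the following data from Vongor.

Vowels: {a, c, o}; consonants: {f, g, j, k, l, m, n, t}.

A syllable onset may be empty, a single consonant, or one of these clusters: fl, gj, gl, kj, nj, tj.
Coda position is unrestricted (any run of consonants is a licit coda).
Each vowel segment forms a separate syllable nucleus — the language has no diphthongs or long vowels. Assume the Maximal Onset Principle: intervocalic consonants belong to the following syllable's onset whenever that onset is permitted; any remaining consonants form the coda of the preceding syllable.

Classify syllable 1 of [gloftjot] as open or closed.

The vowels are o, o — 2 nuclei, so 2 syllables.
V1 /o/ – V2 /o/: /ftj/ — longest licit onset from the right is /tj/, leaving /f/ as coda.
So the parse is glof.tjot.
Syllable 1 is /glof/ with coda /f/, so it is closed.

closed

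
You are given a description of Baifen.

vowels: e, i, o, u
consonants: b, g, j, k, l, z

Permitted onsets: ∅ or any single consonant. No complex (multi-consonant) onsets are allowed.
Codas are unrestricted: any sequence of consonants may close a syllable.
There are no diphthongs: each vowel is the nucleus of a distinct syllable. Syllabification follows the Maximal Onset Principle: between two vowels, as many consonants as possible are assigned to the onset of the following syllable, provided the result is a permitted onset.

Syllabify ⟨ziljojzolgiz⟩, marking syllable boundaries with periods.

Nuclei (vowels): i, o, o, i → 4 syllables.
V1 /i/ – V2 /o/: /lj/; trying suffixes from longest down, /j/ is the first permitted one, so coda /l/ | onset /j/.
V2 /o/ – V3 /o/: cluster /jz/ — the longest permitted-onset suffix is /z/; onset = /z/, preceding coda = /j/.
V3 /o/ – V4 /i/: /lg/ — longest licit onset from the right is /g/, leaving /l/ as coda.

zil.joj.zol.giz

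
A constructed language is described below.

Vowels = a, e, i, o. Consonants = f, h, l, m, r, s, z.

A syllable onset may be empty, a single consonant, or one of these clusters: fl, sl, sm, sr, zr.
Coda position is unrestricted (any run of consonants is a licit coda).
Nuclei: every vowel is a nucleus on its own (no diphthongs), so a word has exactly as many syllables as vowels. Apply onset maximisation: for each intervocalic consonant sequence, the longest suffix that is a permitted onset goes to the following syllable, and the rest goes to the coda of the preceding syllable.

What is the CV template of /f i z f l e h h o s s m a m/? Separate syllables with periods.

Vowels present: i, e, o, a; each is a nucleus, giving 4 syllables.
/i…e/ gap (V1→V2): /zfl/ splits as /z/ + /fl/ (/fl/ is the longest suffix that is a licit onset).
/e…o/ gap (V2→V3): cluster /hh/ — the longest permitted-onset suffix is /h/; onset = /h/, preceding coda = /h/.
/o…a/ gap (V3→V4): /ssm/ — longest licit onset from the right is /sm/, leaving /s/ as coda.
Result: fiz.fleh.hos.smam.
Mapping each syllable to C/V: /fiz/ → CVC, /fleh/ → CCVC, /hos/ → CVC, /smam/ → CCVC.

CVC.CCVC.CVC.CCVC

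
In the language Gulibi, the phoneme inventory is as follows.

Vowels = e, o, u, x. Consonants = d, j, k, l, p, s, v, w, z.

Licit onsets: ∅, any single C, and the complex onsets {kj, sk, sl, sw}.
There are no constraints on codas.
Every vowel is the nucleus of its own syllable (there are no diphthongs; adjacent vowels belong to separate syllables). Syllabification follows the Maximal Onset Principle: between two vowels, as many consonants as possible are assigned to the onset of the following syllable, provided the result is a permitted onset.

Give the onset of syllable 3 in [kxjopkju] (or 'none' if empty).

kj

Vowels present: x, o, u; each is a nucleus, giving 3 syllables.
/x…o/ gap (V1→V2): just /j/ — single C goes to the following onset.
/o…u/ gap (V2→V3): /pkj/ — longest licit onset from the right is /kj/, leaving /p/ as coda.
Syllabification: kx.jop.kju.
Syllable 3 is /kju/: onset /kj/, nucleus /u/, coda ∅.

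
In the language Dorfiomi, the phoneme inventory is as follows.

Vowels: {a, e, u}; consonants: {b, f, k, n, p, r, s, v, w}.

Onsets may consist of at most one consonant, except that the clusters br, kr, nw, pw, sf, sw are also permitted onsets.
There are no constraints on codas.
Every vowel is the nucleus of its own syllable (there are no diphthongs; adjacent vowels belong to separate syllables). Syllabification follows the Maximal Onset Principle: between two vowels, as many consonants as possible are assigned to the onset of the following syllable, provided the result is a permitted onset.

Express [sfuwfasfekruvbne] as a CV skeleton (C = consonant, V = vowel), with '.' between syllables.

The vowels are u, a, e, u, e — 5 nuclei, so 5 syllables.
σ1/σ2 boundary: cluster /wf/ — the longest permitted-onset suffix is /f/; onset = /f/, preceding coda = /w/.
σ2/σ3 boundary: /sf/ is a licit onset in full, so it all attaches to the next syllable.
σ3/σ4 boundary: /kr/ is a licit onset in full, so it all attaches to the next syllable.
σ4/σ5 boundary: /vbn/ splits as /vb/ + /n/ (/n/ is the longest suffix that is a licit onset).
So the parse is sfuw.fa.sfe.kruvb.ne.
Mapping each syllable to C/V: /sfuw/ → CCVC, /fa/ → CV, /sfe/ → CCV, /kruvb/ → CCVCC, /ne/ → CV.

CCVC.CV.CCV.CCVCC.CV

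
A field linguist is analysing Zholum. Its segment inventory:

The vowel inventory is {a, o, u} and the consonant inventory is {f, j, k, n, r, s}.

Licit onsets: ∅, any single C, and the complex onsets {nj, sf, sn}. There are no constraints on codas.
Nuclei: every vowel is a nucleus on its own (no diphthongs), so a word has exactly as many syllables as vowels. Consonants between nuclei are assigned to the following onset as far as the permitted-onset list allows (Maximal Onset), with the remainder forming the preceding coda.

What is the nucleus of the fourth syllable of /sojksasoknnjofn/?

The vowels are o, a, o, o — 4 nuclei, so 4 syllables.
The fourth nucleus (vowel 4 from the left) is /o/.

o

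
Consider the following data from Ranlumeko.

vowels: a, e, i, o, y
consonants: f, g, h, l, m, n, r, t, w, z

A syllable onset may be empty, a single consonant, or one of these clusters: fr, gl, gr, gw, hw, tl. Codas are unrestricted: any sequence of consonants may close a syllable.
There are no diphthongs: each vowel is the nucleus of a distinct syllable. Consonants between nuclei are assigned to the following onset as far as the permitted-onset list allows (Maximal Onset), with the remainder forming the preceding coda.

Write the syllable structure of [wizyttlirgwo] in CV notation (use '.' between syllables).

CV.CVC.CCVC.CCV

Vowels present: i, y, i, o; each is a nucleus, giving 4 syllables.
Between /i/ (V1) and /y/ (V2): just /z/ — single C goes to the following onset.
Between /y/ (V2) and /i/ (V3): /ttl/ splits as /t/ + /tl/ (/tl/ is the longest suffix that is a licit onset).
Between /i/ (V3) and /o/ (V4): /rgw/ — longest licit onset from the right is /gw/, leaving /r/ as coda.
Putting it together: wi.zyt.tlir.gwo.
Mapping each syllable to C/V: /wi/ → CV, /zyt/ → CVC, /tlir/ → CCVC, /gwo/ → CCV.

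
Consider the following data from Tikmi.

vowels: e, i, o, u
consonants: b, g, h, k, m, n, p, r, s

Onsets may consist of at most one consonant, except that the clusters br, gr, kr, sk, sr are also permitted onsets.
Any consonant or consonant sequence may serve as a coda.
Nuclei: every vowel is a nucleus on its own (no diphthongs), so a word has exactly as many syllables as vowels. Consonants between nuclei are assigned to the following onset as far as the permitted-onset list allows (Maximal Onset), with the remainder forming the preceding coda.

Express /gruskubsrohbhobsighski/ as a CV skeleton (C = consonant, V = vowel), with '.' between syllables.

Nuclei (vowels): u, u, o, o, i, i → 6 syllables.
V1 /u/ – V2 /u/: /sk/ — entire cluster is a permitted onset → onset /sk/, coda ∅.
V2 /u/ – V3 /o/: /bsr/ splits as /b/ + /sr/ (/sr/ is the longest suffix that is a licit onset).
V3 /o/ – V4 /o/: /hbh/ splits as /hb/ + /h/ (/h/ is the longest suffix that is a licit onset).
V4 /o/ – V5 /i/: /bs/ splits as /b/ + /s/ (/s/ is the longest suffix that is a licit onset).
V5 /i/ – V6 /i/: cluster /ghsk/ — the longest permitted-onset suffix is /sk/; onset = /sk/, preceding coda = /gh/.
So the parse is gru.skub.srohb.hob.sigh.ski.
Mapping each syllable to C/V: /gru/ → CCV, /skub/ → CCVC, /srohb/ → CCVCC, /hob/ → CVC, /sigh/ → CVCC, /ski/ → CCV.

CCV.CCVC.CCVCC.CVC.CVCC.CCV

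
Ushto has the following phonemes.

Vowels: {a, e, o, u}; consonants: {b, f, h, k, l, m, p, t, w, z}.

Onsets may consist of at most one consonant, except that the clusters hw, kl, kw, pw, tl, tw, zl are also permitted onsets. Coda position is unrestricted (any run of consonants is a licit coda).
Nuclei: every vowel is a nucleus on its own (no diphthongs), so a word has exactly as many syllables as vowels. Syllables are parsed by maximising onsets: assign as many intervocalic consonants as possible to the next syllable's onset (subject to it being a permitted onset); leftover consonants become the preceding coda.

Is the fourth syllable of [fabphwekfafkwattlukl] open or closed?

closed

Nuclei (vowels): a, e, a, a, u → 5 syllables.
V1 /a/ – V2 /e/: /bphw/; trying suffixes from longest down, /hw/ is the first permitted one, so coda /bp/ | onset /hw/.
V2 /e/ – V3 /a/: /kf/; trying suffixes from longest down, /f/ is the first permitted one, so coda /k/ | onset /f/.
V3 /a/ – V4 /a/: /fkw/; trying suffixes from longest down, /kw/ is the first permitted one, so coda /f/ | onset /kw/.
V4 /a/ – V5 /u/: /ttl/ splits as /t/ + /tl/ (/tl/ is the longest suffix that is a licit onset).
So the parse is fabp.hwek.faf.kwat.tlukl.
Syllable 4 is /kwat/ with coda /t/, so it is closed.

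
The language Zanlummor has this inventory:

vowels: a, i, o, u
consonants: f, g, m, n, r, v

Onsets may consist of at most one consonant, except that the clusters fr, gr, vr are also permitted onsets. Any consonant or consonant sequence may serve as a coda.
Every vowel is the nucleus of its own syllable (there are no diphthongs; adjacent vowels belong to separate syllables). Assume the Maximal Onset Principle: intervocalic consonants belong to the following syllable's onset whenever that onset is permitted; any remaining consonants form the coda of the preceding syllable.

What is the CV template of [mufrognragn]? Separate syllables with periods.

Vowels present: u, o, a; each is a nucleus, giving 3 syllables.
Between /u/ (V1) and /o/ (V2): /fr/ — entire cluster is a permitted onset → onset /fr/, coda ∅.
Between /o/ (V2) and /a/ (V3): /gnr/ — longest licit onset from the right is /r/, leaving /gn/ as coda.
Putting it together: mu.frogn.ragn.
Mapping each syllable to C/V: /mu/ → CV, /frogn/ → CCVCC, /ragn/ → CVCC.

CV.CCVCC.CVCC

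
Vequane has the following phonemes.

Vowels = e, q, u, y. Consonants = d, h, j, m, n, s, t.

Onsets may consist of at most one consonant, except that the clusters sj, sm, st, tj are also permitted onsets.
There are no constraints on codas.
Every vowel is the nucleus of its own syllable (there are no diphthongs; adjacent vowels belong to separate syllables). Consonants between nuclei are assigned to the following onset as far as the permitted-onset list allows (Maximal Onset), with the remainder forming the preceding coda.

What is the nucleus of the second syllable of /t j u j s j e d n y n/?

e

Nuclei (vowels): u, e, y → 3 syllables.
The second nucleus (vowel 2 from the left) is /e/.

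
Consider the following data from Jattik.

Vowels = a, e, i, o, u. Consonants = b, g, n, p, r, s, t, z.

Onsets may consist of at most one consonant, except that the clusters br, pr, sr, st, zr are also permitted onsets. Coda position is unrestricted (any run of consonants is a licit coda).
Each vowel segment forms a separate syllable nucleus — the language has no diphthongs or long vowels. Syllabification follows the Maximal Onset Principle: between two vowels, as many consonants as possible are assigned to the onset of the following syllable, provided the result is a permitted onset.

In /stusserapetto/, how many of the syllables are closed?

2

Nuclei (vowels): u, e, a, e, o → 5 syllables.
/u…e/ gap (V1→V2): /ss/ splits as /s/ + /s/ (/s/ is the longest suffix that is a licit onset).
/e…a/ gap (V2→V3): /r/ is a single consonant, so it becomes the next onset.
/a…e/ gap (V3→V4): /p/ is a single consonant, so it becomes the next onset.
/e…o/ gap (V4→V5): cluster /tt/ — the longest permitted-onset suffix is /t/; onset = /t/, preceding coda = /t/.
Putting it together: stus.se.ra.pet.to.
Classifying each syllable: /stus/ (closed), /se/ (open), /ra/ (open), /pet/ (closed), /to/ (open).
Closed syllables: 2.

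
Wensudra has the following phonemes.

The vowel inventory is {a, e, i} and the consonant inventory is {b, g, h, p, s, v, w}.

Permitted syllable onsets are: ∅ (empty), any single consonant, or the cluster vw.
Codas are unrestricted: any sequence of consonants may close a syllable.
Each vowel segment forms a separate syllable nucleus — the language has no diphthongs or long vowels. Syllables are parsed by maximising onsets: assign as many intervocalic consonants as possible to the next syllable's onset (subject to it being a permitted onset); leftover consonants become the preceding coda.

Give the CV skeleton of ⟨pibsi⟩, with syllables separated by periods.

CVC.CV

Nuclei (vowels): i, i → 2 syllables.
V1 /i/ – V2 /i/: /bs/ — longest licit onset from the right is /s/, leaving /b/ as coda.
Putting it together: pib.si.
Mapping each syllable to C/V: /pib/ → CVC, /si/ → CV.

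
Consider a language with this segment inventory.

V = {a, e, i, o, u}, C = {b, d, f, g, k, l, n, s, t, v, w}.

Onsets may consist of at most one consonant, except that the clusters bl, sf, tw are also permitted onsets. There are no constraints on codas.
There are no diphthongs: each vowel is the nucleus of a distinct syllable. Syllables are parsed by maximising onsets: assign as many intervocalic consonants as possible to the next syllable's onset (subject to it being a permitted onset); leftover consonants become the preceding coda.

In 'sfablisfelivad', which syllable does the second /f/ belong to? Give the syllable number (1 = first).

The vowels are a, i, e, i, a — 5 nuclei, so 5 syllables.
/a…i/ gap (V1→V2): /bl/ is a licit onset in full, so it all attaches to the next syllable.
/i…e/ gap (V2→V3): cluster /sf/ — /sf/ is itself a permitted onset, so the whole cluster goes right; preceding coda = ∅.
/e…i/ gap (V3→V4): /l/ is a single consonant, so it becomes the next onset.
/i…a/ gap (V4→V5): just /v/ — single C goes to the following onset.
So the parse is sfa.bli.sfe.li.vad.
The second /f/ is in the onset of syllable 3 (/sfe/).

3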